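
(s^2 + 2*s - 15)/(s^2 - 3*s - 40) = (s - 3)/(s - 8)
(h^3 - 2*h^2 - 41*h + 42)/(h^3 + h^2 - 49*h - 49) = (h^2 + 5*h - 6)/(h^2 + 8*h + 7)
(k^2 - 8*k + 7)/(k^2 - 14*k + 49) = (k - 1)/(k - 7)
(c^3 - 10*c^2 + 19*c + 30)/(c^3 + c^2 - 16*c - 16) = (c^2 - 11*c + 30)/(c^2 - 16)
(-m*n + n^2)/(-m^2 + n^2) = n/(m + n)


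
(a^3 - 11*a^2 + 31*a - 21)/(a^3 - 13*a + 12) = (a - 7)/(a + 4)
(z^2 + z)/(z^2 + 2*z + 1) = z/(z + 1)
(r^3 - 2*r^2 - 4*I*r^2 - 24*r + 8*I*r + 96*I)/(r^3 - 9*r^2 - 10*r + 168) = (r - 4*I)/(r - 7)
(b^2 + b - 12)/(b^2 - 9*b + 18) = (b + 4)/(b - 6)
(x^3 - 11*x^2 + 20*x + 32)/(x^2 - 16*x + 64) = (x^2 - 3*x - 4)/(x - 8)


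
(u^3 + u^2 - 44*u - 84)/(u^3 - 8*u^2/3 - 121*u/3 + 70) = 3*(u + 2)/(3*u - 5)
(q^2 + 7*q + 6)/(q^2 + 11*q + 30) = (q + 1)/(q + 5)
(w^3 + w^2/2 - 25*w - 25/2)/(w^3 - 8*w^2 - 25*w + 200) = (w + 1/2)/(w - 8)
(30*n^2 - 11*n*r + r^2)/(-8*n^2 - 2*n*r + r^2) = (-30*n^2 + 11*n*r - r^2)/(8*n^2 + 2*n*r - r^2)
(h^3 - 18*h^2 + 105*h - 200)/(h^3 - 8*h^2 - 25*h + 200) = (h - 5)/(h + 5)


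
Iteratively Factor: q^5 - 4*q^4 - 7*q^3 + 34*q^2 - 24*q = (q + 3)*(q^4 - 7*q^3 + 14*q^2 - 8*q) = (q - 2)*(q + 3)*(q^3 - 5*q^2 + 4*q) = (q - 2)*(q - 1)*(q + 3)*(q^2 - 4*q) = q*(q - 2)*(q - 1)*(q + 3)*(q - 4)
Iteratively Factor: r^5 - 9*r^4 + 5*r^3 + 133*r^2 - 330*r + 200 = (r + 4)*(r^4 - 13*r^3 + 57*r^2 - 95*r + 50) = (r - 1)*(r + 4)*(r^3 - 12*r^2 + 45*r - 50) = (r - 5)*(r - 1)*(r + 4)*(r^2 - 7*r + 10) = (r - 5)*(r - 2)*(r - 1)*(r + 4)*(r - 5)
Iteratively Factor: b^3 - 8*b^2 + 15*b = (b)*(b^2 - 8*b + 15) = b*(b - 5)*(b - 3)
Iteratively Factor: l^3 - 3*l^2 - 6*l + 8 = (l - 1)*(l^2 - 2*l - 8) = (l - 1)*(l + 2)*(l - 4)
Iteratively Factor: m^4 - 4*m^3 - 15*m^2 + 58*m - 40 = (m - 5)*(m^3 + m^2 - 10*m + 8) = (m - 5)*(m + 4)*(m^2 - 3*m + 2) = (m - 5)*(m - 2)*(m + 4)*(m - 1)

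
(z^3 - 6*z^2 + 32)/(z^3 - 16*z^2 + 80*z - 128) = (z + 2)/(z - 8)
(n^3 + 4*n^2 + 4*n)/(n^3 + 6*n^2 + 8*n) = (n + 2)/(n + 4)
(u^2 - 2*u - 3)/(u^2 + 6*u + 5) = (u - 3)/(u + 5)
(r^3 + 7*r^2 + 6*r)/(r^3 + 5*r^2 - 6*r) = (r + 1)/(r - 1)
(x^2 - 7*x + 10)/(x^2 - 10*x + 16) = (x - 5)/(x - 8)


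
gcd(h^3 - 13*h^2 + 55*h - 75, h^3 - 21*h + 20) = 1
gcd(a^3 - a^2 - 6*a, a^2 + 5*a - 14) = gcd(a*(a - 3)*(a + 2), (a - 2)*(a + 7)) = 1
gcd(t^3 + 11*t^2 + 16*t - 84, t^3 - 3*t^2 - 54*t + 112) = t^2 + 5*t - 14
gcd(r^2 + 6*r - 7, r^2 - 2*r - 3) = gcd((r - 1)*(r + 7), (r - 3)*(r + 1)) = 1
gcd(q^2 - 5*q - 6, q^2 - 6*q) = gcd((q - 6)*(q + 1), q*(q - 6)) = q - 6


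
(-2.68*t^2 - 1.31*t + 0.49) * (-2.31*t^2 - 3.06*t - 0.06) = 6.1908*t^4 + 11.2269*t^3 + 3.0375*t^2 - 1.4208*t - 0.0294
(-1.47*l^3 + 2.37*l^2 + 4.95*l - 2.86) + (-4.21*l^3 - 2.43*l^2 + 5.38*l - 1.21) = -5.68*l^3 - 0.0600000000000001*l^2 + 10.33*l - 4.07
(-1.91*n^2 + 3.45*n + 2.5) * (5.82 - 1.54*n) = 2.9414*n^3 - 16.4292*n^2 + 16.229*n + 14.55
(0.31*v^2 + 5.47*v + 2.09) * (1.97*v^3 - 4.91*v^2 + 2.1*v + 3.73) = 0.6107*v^5 + 9.2538*v^4 - 22.0894*v^3 + 2.3814*v^2 + 24.7921*v + 7.7957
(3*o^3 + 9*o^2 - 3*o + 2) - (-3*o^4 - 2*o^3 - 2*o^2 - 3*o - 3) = 3*o^4 + 5*o^3 + 11*o^2 + 5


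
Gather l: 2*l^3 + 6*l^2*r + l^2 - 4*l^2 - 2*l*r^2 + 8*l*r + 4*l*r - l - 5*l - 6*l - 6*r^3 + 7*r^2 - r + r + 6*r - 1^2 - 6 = 2*l^3 + l^2*(6*r - 3) + l*(-2*r^2 + 12*r - 12) - 6*r^3 + 7*r^2 + 6*r - 7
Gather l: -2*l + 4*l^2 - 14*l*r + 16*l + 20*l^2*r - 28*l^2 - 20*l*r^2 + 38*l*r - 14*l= l^2*(20*r - 24) + l*(-20*r^2 + 24*r)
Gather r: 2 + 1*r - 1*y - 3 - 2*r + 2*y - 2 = -r + y - 3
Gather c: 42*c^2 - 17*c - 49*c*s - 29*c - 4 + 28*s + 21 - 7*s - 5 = 42*c^2 + c*(-49*s - 46) + 21*s + 12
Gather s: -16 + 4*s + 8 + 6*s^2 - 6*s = 6*s^2 - 2*s - 8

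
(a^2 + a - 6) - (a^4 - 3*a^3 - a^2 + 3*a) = -a^4 + 3*a^3 + 2*a^2 - 2*a - 6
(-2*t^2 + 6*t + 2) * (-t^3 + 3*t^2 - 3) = 2*t^5 - 12*t^4 + 16*t^3 + 12*t^2 - 18*t - 6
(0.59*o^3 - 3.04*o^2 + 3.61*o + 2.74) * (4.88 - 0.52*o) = -0.3068*o^4 + 4.46*o^3 - 16.7124*o^2 + 16.192*o + 13.3712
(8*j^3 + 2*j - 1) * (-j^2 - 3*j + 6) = -8*j^5 - 24*j^4 + 46*j^3 - 5*j^2 + 15*j - 6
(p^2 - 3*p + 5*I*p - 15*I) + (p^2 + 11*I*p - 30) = 2*p^2 - 3*p + 16*I*p - 30 - 15*I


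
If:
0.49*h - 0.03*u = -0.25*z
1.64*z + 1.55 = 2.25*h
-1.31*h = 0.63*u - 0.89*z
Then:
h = 0.23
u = -1.37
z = -0.62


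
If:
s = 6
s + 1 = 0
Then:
No Solution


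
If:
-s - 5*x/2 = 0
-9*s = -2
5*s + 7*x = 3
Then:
No Solution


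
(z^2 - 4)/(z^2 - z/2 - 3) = 2*(z + 2)/(2*z + 3)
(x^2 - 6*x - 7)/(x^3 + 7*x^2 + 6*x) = (x - 7)/(x*(x + 6))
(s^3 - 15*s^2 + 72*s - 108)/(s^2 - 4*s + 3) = (s^2 - 12*s + 36)/(s - 1)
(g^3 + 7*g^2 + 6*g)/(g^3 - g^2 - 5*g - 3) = g*(g + 6)/(g^2 - 2*g - 3)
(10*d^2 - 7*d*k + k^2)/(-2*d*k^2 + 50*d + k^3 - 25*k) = (-5*d + k)/(k^2 - 25)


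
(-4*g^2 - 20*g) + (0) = -4*g^2 - 20*g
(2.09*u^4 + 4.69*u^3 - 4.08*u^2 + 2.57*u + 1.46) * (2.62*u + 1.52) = 5.4758*u^5 + 15.4646*u^4 - 3.5608*u^3 + 0.5318*u^2 + 7.7316*u + 2.2192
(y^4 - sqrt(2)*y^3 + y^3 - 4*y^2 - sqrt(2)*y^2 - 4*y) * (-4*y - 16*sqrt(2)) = -4*y^5 - 12*sqrt(2)*y^4 - 4*y^4 - 12*sqrt(2)*y^3 + 48*y^3 + 48*y^2 + 64*sqrt(2)*y^2 + 64*sqrt(2)*y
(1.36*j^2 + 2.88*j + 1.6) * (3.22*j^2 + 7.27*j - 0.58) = 4.3792*j^4 + 19.1608*j^3 + 25.3008*j^2 + 9.9616*j - 0.928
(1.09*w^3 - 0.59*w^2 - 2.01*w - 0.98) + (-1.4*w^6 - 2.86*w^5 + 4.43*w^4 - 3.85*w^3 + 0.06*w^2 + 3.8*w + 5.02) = -1.4*w^6 - 2.86*w^5 + 4.43*w^4 - 2.76*w^3 - 0.53*w^2 + 1.79*w + 4.04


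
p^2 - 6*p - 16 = (p - 8)*(p + 2)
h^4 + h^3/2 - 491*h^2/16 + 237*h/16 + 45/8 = (h - 5)*(h - 3/4)*(h + 1/4)*(h + 6)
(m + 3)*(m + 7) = m^2 + 10*m + 21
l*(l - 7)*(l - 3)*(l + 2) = l^4 - 8*l^3 + l^2 + 42*l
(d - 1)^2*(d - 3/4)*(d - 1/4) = d^4 - 3*d^3 + 51*d^2/16 - 11*d/8 + 3/16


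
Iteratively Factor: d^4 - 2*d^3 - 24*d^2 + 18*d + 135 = (d - 3)*(d^3 + d^2 - 21*d - 45) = (d - 3)*(d + 3)*(d^2 - 2*d - 15) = (d - 3)*(d + 3)^2*(d - 5)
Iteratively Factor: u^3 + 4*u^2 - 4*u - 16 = (u + 2)*(u^2 + 2*u - 8) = (u - 2)*(u + 2)*(u + 4)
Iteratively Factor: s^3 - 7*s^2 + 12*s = (s)*(s^2 - 7*s + 12) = s*(s - 4)*(s - 3)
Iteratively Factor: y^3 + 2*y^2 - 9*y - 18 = (y - 3)*(y^2 + 5*y + 6) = (y - 3)*(y + 2)*(y + 3)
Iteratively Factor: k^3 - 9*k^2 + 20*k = (k - 5)*(k^2 - 4*k) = k*(k - 5)*(k - 4)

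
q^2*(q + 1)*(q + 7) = q^4 + 8*q^3 + 7*q^2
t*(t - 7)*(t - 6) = t^3 - 13*t^2 + 42*t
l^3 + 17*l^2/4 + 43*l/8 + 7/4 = (l + 1/2)*(l + 7/4)*(l + 2)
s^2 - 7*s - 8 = (s - 8)*(s + 1)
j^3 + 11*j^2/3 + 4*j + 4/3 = (j + 2/3)*(j + 1)*(j + 2)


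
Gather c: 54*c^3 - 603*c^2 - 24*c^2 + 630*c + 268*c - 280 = 54*c^3 - 627*c^2 + 898*c - 280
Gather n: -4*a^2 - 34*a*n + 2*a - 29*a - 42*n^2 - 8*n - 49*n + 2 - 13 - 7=-4*a^2 - 27*a - 42*n^2 + n*(-34*a - 57) - 18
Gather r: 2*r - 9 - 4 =2*r - 13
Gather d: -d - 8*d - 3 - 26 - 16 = -9*d - 45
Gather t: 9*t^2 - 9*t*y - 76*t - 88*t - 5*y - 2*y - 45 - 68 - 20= 9*t^2 + t*(-9*y - 164) - 7*y - 133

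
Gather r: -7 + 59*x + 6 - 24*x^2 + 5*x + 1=-24*x^2 + 64*x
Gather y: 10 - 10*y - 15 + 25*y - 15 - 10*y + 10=5*y - 10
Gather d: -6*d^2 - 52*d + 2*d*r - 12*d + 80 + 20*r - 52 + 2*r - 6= -6*d^2 + d*(2*r - 64) + 22*r + 22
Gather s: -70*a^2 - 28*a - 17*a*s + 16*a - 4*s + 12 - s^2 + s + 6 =-70*a^2 - 12*a - s^2 + s*(-17*a - 3) + 18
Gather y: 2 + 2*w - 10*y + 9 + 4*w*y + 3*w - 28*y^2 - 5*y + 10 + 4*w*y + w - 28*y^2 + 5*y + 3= 6*w - 56*y^2 + y*(8*w - 10) + 24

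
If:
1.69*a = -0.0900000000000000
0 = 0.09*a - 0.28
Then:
No Solution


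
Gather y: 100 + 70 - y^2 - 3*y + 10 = -y^2 - 3*y + 180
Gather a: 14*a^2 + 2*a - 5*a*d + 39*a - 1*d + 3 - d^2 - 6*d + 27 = 14*a^2 + a*(41 - 5*d) - d^2 - 7*d + 30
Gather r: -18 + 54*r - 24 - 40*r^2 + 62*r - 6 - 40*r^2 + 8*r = -80*r^2 + 124*r - 48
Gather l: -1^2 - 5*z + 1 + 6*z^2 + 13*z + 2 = 6*z^2 + 8*z + 2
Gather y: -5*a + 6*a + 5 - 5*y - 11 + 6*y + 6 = a + y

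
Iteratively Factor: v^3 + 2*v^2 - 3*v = (v + 3)*(v^2 - v) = (v - 1)*(v + 3)*(v)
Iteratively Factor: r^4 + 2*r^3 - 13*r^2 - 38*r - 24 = (r + 2)*(r^3 - 13*r - 12) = (r + 1)*(r + 2)*(r^2 - r - 12) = (r - 4)*(r + 1)*(r + 2)*(r + 3)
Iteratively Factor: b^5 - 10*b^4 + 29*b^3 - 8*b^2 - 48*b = (b - 4)*(b^4 - 6*b^3 + 5*b^2 + 12*b) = b*(b - 4)*(b^3 - 6*b^2 + 5*b + 12) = b*(b - 4)*(b - 3)*(b^2 - 3*b - 4) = b*(b - 4)*(b - 3)*(b + 1)*(b - 4)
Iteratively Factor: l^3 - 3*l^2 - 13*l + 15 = (l + 3)*(l^2 - 6*l + 5) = (l - 5)*(l + 3)*(l - 1)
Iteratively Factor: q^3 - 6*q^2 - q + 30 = (q + 2)*(q^2 - 8*q + 15) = (q - 5)*(q + 2)*(q - 3)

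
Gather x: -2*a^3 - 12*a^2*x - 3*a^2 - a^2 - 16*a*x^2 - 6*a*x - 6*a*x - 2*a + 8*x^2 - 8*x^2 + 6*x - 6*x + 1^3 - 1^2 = -2*a^3 - 4*a^2 - 16*a*x^2 - 2*a + x*(-12*a^2 - 12*a)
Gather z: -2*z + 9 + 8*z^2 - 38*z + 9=8*z^2 - 40*z + 18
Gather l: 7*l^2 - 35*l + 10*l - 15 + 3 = 7*l^2 - 25*l - 12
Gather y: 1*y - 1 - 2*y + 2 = 1 - y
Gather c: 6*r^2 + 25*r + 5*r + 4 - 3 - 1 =6*r^2 + 30*r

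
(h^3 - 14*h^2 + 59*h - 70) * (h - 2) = h^4 - 16*h^3 + 87*h^2 - 188*h + 140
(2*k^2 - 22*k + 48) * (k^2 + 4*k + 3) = 2*k^4 - 14*k^3 - 34*k^2 + 126*k + 144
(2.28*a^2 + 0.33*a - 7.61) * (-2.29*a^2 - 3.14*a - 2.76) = -5.2212*a^4 - 7.9149*a^3 + 10.0979*a^2 + 22.9846*a + 21.0036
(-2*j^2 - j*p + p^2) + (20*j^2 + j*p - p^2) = 18*j^2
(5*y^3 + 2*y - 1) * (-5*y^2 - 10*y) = -25*y^5 - 50*y^4 - 10*y^3 - 15*y^2 + 10*y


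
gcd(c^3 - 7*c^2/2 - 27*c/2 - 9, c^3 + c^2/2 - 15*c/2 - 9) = c + 3/2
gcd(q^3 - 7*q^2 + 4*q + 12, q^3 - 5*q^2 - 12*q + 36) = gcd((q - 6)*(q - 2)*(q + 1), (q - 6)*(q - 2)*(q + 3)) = q^2 - 8*q + 12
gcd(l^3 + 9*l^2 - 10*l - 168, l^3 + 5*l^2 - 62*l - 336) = l^2 + 13*l + 42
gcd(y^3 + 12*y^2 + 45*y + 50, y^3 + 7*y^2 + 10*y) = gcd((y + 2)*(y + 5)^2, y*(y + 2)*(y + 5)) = y^2 + 7*y + 10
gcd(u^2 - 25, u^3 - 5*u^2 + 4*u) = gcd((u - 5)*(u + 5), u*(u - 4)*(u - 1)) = 1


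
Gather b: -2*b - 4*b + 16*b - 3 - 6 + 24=10*b + 15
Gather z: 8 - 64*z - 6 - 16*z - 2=-80*z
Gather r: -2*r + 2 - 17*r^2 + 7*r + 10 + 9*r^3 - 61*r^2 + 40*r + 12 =9*r^3 - 78*r^2 + 45*r + 24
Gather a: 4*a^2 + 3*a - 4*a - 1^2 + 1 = 4*a^2 - a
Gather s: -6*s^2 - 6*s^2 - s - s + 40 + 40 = -12*s^2 - 2*s + 80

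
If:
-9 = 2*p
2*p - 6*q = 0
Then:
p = -9/2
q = -3/2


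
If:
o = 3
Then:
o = 3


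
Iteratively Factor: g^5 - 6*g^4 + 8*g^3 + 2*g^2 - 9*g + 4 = (g - 1)*(g^4 - 5*g^3 + 3*g^2 + 5*g - 4) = (g - 1)*(g + 1)*(g^3 - 6*g^2 + 9*g - 4) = (g - 1)^2*(g + 1)*(g^2 - 5*g + 4) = (g - 4)*(g - 1)^2*(g + 1)*(g - 1)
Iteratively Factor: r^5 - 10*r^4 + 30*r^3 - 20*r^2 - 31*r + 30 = (r + 1)*(r^4 - 11*r^3 + 41*r^2 - 61*r + 30) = (r - 2)*(r + 1)*(r^3 - 9*r^2 + 23*r - 15) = (r - 3)*(r - 2)*(r + 1)*(r^2 - 6*r + 5) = (r - 3)*(r - 2)*(r - 1)*(r + 1)*(r - 5)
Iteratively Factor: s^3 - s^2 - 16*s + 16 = (s + 4)*(s^2 - 5*s + 4) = (s - 4)*(s + 4)*(s - 1)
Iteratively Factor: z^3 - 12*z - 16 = (z - 4)*(z^2 + 4*z + 4) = (z - 4)*(z + 2)*(z + 2)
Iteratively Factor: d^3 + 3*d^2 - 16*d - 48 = (d - 4)*(d^2 + 7*d + 12) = (d - 4)*(d + 3)*(d + 4)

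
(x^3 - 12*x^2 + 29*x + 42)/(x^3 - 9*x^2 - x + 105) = (x^2 - 5*x - 6)/(x^2 - 2*x - 15)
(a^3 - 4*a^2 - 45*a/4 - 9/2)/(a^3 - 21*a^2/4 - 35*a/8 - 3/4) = 2*(2*a + 3)/(4*a + 1)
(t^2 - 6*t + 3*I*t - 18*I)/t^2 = (t^2 + 3*t*(-2 + I) - 18*I)/t^2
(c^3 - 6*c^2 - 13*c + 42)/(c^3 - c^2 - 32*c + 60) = (c^2 - 4*c - 21)/(c^2 + c - 30)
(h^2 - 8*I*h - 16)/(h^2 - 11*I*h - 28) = (h - 4*I)/(h - 7*I)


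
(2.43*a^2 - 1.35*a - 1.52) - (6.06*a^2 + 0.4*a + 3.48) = -3.63*a^2 - 1.75*a - 5.0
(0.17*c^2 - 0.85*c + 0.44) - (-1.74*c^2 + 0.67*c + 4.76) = 1.91*c^2 - 1.52*c - 4.32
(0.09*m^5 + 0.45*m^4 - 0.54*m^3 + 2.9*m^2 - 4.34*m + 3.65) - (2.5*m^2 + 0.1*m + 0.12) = 0.09*m^5 + 0.45*m^4 - 0.54*m^3 + 0.4*m^2 - 4.44*m + 3.53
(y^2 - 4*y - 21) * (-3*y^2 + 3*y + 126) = -3*y^4 + 15*y^3 + 177*y^2 - 567*y - 2646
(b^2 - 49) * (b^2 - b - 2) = b^4 - b^3 - 51*b^2 + 49*b + 98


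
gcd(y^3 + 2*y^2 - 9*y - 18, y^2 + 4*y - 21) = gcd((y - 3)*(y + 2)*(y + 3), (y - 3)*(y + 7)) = y - 3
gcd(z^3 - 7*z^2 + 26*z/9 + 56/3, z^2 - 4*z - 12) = z - 6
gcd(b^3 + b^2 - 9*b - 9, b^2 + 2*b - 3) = b + 3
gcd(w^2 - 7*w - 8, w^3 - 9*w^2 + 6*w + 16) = w^2 - 7*w - 8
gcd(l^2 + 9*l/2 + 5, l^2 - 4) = l + 2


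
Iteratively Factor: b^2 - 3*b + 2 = (b - 2)*(b - 1)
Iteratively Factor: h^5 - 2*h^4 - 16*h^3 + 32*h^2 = (h - 2)*(h^4 - 16*h^2) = h*(h - 2)*(h^3 - 16*h) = h*(h - 2)*(h + 4)*(h^2 - 4*h) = h^2*(h - 2)*(h + 4)*(h - 4)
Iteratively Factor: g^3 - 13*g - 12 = (g + 1)*(g^2 - g - 12) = (g + 1)*(g + 3)*(g - 4)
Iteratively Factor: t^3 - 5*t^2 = (t - 5)*(t^2) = t*(t - 5)*(t)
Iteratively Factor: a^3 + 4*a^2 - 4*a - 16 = (a - 2)*(a^2 + 6*a + 8) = (a - 2)*(a + 2)*(a + 4)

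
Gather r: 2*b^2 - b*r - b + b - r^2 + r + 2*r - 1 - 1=2*b^2 - r^2 + r*(3 - b) - 2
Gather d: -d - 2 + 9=7 - d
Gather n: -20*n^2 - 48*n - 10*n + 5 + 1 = -20*n^2 - 58*n + 6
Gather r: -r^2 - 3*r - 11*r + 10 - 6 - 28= -r^2 - 14*r - 24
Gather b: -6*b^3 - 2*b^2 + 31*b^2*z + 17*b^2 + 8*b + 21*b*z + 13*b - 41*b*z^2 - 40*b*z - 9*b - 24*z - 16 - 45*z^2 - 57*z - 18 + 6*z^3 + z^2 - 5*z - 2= -6*b^3 + b^2*(31*z + 15) + b*(-41*z^2 - 19*z + 12) + 6*z^3 - 44*z^2 - 86*z - 36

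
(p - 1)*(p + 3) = p^2 + 2*p - 3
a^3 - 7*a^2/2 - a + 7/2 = (a - 7/2)*(a - 1)*(a + 1)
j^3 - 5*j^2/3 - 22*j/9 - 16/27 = (j - 8/3)*(j + 1/3)*(j + 2/3)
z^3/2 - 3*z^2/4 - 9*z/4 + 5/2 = (z/2 + 1)*(z - 5/2)*(z - 1)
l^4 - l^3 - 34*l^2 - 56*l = l*(l - 7)*(l + 2)*(l + 4)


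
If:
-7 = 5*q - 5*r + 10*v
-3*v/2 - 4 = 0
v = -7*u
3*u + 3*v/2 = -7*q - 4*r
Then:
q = 1952/1155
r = -2591/1155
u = 8/21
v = -8/3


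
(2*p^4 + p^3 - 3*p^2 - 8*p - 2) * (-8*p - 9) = -16*p^5 - 26*p^4 + 15*p^3 + 91*p^2 + 88*p + 18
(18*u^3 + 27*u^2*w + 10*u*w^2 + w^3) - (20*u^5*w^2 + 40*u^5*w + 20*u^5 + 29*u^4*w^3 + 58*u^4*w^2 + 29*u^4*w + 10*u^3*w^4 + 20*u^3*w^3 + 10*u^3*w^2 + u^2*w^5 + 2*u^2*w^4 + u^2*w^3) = -20*u^5*w^2 - 40*u^5*w - 20*u^5 - 29*u^4*w^3 - 58*u^4*w^2 - 29*u^4*w - 10*u^3*w^4 - 20*u^3*w^3 - 10*u^3*w^2 + 18*u^3 - u^2*w^5 - 2*u^2*w^4 - u^2*w^3 + 27*u^2*w + 10*u*w^2 + w^3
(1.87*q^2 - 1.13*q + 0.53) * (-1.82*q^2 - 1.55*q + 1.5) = -3.4034*q^4 - 0.8419*q^3 + 3.5919*q^2 - 2.5165*q + 0.795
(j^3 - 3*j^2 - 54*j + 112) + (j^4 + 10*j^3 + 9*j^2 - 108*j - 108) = j^4 + 11*j^3 + 6*j^2 - 162*j + 4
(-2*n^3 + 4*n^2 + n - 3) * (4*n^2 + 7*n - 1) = -8*n^5 + 2*n^4 + 34*n^3 - 9*n^2 - 22*n + 3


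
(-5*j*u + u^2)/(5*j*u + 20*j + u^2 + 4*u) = u*(-5*j + u)/(5*j*u + 20*j + u^2 + 4*u)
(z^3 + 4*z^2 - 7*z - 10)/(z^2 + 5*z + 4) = (z^2 + 3*z - 10)/(z + 4)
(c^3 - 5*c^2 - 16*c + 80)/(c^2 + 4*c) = c - 9 + 20/c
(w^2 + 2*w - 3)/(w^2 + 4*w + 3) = (w - 1)/(w + 1)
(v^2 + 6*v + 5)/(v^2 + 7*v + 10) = (v + 1)/(v + 2)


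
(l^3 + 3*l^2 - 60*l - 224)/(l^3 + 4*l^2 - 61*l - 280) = (l + 4)/(l + 5)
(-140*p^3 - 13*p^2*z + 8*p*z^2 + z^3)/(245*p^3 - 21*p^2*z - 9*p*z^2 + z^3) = (-28*p^2 + 3*p*z + z^2)/(49*p^2 - 14*p*z + z^2)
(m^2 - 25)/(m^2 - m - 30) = (m - 5)/(m - 6)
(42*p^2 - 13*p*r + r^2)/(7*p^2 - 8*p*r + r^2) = (6*p - r)/(p - r)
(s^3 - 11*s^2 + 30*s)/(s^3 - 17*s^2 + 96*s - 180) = s/(s - 6)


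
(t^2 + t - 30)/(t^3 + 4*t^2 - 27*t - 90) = 1/(t + 3)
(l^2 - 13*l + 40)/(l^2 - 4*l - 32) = (l - 5)/(l + 4)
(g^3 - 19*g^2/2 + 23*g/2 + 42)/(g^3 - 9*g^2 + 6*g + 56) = (g + 3/2)/(g + 2)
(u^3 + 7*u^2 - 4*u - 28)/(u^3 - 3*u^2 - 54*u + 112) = (u + 2)/(u - 8)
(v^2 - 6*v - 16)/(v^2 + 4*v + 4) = (v - 8)/(v + 2)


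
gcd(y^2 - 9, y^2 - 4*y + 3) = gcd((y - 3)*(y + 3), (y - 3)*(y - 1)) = y - 3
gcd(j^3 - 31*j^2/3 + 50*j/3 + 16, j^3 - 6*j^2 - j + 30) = j - 3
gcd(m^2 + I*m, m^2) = m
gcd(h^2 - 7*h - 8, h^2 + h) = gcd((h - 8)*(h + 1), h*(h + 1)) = h + 1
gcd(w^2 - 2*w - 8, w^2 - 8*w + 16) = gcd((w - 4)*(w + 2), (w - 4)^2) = w - 4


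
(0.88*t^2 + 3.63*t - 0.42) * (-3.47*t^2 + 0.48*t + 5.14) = -3.0536*t^4 - 12.1737*t^3 + 7.723*t^2 + 18.4566*t - 2.1588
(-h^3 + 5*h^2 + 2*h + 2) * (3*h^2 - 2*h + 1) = -3*h^5 + 17*h^4 - 5*h^3 + 7*h^2 - 2*h + 2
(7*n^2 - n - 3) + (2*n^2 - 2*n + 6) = 9*n^2 - 3*n + 3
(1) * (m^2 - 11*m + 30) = m^2 - 11*m + 30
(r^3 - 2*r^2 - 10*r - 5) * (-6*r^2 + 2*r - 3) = -6*r^5 + 14*r^4 + 53*r^3 + 16*r^2 + 20*r + 15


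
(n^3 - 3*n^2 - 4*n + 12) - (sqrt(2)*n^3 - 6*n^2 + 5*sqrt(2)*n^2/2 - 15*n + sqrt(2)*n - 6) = -sqrt(2)*n^3 + n^3 - 5*sqrt(2)*n^2/2 + 3*n^2 - sqrt(2)*n + 11*n + 18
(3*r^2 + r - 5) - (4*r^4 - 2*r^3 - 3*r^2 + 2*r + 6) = -4*r^4 + 2*r^3 + 6*r^2 - r - 11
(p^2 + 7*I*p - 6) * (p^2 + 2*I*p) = p^4 + 9*I*p^3 - 20*p^2 - 12*I*p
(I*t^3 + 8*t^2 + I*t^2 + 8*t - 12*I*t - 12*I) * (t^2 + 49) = I*t^5 + 8*t^4 + I*t^4 + 8*t^3 + 37*I*t^3 + 392*t^2 + 37*I*t^2 + 392*t - 588*I*t - 588*I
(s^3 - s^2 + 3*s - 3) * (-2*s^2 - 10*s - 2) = -2*s^5 - 8*s^4 + 2*s^3 - 22*s^2 + 24*s + 6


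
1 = 1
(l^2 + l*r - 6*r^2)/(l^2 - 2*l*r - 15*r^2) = (-l + 2*r)/(-l + 5*r)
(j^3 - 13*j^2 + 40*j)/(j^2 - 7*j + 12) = j*(j^2 - 13*j + 40)/(j^2 - 7*j + 12)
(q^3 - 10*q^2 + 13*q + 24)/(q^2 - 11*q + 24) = q + 1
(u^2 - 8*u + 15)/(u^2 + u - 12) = (u - 5)/(u + 4)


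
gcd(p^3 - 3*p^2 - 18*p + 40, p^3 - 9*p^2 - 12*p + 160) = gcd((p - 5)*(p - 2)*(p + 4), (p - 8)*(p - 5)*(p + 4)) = p^2 - p - 20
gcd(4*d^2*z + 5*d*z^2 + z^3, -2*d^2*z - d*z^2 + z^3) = d*z + z^2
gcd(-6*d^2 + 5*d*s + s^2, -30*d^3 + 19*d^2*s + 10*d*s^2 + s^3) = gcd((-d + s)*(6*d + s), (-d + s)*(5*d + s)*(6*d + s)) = -6*d^2 + 5*d*s + s^2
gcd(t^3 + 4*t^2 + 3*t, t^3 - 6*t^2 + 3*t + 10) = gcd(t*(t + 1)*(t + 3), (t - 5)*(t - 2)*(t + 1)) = t + 1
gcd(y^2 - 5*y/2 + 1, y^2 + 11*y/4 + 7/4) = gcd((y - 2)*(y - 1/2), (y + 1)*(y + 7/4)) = 1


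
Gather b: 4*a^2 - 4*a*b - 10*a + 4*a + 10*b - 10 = 4*a^2 - 6*a + b*(10 - 4*a) - 10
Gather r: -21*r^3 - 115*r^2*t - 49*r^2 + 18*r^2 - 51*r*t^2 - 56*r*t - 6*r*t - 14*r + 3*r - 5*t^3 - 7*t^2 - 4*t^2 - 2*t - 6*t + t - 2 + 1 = -21*r^3 + r^2*(-115*t - 31) + r*(-51*t^2 - 62*t - 11) - 5*t^3 - 11*t^2 - 7*t - 1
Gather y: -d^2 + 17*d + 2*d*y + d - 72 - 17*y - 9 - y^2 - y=-d^2 + 18*d - y^2 + y*(2*d - 18) - 81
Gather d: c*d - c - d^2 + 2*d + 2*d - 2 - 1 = -c - d^2 + d*(c + 4) - 3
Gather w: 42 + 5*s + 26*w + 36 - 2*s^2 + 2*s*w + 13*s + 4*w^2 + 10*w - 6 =-2*s^2 + 18*s + 4*w^2 + w*(2*s + 36) + 72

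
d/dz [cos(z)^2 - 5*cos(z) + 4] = (5 - 2*cos(z))*sin(z)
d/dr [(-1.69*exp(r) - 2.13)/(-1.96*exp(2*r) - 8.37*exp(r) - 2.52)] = (-(1.69*exp(r) + 2.13)*(3.92*exp(r) + 8.37) + 3.3124*exp(2*r) + 14.1453*exp(r) + 4.2588)*exp(r)/(1.96*exp(2*r) + 8.37*exp(r) + 2.52)^2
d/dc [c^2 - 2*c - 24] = 2*c - 2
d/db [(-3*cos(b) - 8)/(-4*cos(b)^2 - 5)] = (12*cos(b)^2 + 64*cos(b) - 15)*sin(b)/(16*cos(b)^4 + 40*cos(b)^2 + 25)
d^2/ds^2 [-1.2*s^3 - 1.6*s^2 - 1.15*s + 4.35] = -7.2*s - 3.2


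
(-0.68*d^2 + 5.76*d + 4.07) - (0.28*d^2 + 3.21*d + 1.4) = -0.96*d^2 + 2.55*d + 2.67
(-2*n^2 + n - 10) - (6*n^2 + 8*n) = -8*n^2 - 7*n - 10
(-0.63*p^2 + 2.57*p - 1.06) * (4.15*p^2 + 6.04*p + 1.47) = -2.6145*p^4 + 6.8603*p^3 + 10.1977*p^2 - 2.6245*p - 1.5582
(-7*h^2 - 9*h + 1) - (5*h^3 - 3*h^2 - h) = -5*h^3 - 4*h^2 - 8*h + 1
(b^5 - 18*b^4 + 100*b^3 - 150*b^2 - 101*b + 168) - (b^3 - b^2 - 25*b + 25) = b^5 - 18*b^4 + 99*b^3 - 149*b^2 - 76*b + 143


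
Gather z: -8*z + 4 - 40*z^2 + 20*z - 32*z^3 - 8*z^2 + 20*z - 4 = -32*z^3 - 48*z^2 + 32*z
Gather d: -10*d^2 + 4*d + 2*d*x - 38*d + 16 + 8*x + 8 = -10*d^2 + d*(2*x - 34) + 8*x + 24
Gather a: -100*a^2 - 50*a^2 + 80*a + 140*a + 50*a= -150*a^2 + 270*a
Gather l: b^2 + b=b^2 + b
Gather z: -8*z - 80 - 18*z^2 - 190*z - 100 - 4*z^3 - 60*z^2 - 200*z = -4*z^3 - 78*z^2 - 398*z - 180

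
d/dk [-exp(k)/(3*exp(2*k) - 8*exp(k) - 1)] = (3*exp(3*k) + exp(k))/(9*exp(4*k) - 48*exp(3*k) + 58*exp(2*k) + 16*exp(k) + 1)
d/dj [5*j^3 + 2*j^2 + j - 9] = 15*j^2 + 4*j + 1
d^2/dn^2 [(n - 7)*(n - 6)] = 2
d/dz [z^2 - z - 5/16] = 2*z - 1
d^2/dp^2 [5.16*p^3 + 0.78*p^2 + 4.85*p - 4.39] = 30.96*p + 1.56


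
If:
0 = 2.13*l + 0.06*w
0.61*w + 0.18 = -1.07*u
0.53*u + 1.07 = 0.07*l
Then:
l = -0.09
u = -2.03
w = 3.27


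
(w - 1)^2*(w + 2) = w^3 - 3*w + 2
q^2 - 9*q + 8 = (q - 8)*(q - 1)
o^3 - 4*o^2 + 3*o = o*(o - 3)*(o - 1)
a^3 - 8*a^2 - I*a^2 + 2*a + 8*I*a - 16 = (a - 8)*(a - 2*I)*(a + I)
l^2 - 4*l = l*(l - 4)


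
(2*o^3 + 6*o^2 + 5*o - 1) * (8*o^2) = 16*o^5 + 48*o^4 + 40*o^3 - 8*o^2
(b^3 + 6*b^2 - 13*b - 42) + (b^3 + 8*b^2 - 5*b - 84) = 2*b^3 + 14*b^2 - 18*b - 126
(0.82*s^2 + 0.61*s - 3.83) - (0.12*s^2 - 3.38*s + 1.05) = 0.7*s^2 + 3.99*s - 4.88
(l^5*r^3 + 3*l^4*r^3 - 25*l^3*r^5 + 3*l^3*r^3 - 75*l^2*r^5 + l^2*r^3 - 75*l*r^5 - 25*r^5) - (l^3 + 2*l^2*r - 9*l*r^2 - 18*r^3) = l^5*r^3 + 3*l^4*r^3 - 25*l^3*r^5 + 3*l^3*r^3 - l^3 - 75*l^2*r^5 + l^2*r^3 - 2*l^2*r - 75*l*r^5 + 9*l*r^2 - 25*r^5 + 18*r^3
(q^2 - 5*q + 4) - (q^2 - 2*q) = 4 - 3*q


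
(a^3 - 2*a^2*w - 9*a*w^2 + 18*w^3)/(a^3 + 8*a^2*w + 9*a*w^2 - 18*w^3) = (-a^2 + 5*a*w - 6*w^2)/(-a^2 - 5*a*w + 6*w^2)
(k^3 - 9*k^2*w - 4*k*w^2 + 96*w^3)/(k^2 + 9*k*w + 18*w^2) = (k^2 - 12*k*w + 32*w^2)/(k + 6*w)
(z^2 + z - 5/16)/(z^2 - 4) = (z^2 + z - 5/16)/(z^2 - 4)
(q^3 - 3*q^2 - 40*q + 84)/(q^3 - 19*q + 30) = (q^2 - q - 42)/(q^2 + 2*q - 15)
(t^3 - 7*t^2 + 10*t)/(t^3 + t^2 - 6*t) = (t - 5)/(t + 3)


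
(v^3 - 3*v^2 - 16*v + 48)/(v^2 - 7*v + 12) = v + 4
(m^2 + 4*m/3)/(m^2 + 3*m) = (m + 4/3)/(m + 3)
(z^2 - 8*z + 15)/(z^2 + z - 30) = (z - 3)/(z + 6)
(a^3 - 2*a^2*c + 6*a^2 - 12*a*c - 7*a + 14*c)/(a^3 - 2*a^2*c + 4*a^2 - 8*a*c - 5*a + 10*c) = (a + 7)/(a + 5)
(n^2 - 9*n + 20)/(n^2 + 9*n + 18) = (n^2 - 9*n + 20)/(n^2 + 9*n + 18)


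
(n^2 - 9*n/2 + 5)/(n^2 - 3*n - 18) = (-n^2 + 9*n/2 - 5)/(-n^2 + 3*n + 18)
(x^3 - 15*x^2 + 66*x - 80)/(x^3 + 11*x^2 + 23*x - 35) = (x^3 - 15*x^2 + 66*x - 80)/(x^3 + 11*x^2 + 23*x - 35)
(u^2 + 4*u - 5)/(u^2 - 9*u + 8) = (u + 5)/(u - 8)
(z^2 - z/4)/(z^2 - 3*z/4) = (4*z - 1)/(4*z - 3)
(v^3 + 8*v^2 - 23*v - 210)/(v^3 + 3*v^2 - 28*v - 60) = (v + 7)/(v + 2)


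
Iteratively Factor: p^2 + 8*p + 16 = (p + 4)*(p + 4)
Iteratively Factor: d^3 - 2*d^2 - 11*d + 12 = (d + 3)*(d^2 - 5*d + 4) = (d - 4)*(d + 3)*(d - 1)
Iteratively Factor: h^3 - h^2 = (h - 1)*(h^2) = h*(h - 1)*(h)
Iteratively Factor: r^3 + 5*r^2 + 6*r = (r + 2)*(r^2 + 3*r) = r*(r + 2)*(r + 3)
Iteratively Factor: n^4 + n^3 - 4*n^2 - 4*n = (n + 1)*(n^3 - 4*n) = (n + 1)*(n + 2)*(n^2 - 2*n) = n*(n + 1)*(n + 2)*(n - 2)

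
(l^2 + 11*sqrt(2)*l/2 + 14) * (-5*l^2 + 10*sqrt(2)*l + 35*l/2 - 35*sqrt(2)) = -5*l^4 - 35*sqrt(2)*l^3/2 + 35*l^3/2 + 40*l^2 + 245*sqrt(2)*l^2/4 - 140*l + 140*sqrt(2)*l - 490*sqrt(2)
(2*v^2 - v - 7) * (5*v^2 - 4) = 10*v^4 - 5*v^3 - 43*v^2 + 4*v + 28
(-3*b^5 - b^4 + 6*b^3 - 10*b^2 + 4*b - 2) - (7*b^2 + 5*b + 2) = -3*b^5 - b^4 + 6*b^3 - 17*b^2 - b - 4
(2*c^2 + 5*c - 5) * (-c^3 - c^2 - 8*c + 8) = -2*c^5 - 7*c^4 - 16*c^3 - 19*c^2 + 80*c - 40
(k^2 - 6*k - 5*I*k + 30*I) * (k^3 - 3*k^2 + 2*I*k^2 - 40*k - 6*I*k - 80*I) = k^5 - 9*k^4 - 3*I*k^4 - 12*k^3 + 27*I*k^3 + 150*k^2 + 66*I*k^2 - 220*k - 720*I*k + 2400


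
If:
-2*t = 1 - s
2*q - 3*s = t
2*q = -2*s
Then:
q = -1/11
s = 1/11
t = -5/11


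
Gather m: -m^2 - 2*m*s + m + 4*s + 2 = -m^2 + m*(1 - 2*s) + 4*s + 2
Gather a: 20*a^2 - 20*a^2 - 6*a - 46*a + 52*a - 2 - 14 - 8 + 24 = 0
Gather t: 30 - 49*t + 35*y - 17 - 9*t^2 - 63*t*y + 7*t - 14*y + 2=-9*t^2 + t*(-63*y - 42) + 21*y + 15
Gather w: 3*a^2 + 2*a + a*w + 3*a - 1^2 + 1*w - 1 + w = 3*a^2 + 5*a + w*(a + 2) - 2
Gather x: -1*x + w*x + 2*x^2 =2*x^2 + x*(w - 1)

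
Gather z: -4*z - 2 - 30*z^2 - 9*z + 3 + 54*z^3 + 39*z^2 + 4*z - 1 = 54*z^3 + 9*z^2 - 9*z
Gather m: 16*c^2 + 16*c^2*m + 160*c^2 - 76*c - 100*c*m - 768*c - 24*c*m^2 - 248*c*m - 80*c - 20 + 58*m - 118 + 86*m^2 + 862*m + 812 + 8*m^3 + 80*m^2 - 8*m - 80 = 176*c^2 - 924*c + 8*m^3 + m^2*(166 - 24*c) + m*(16*c^2 - 348*c + 912) + 594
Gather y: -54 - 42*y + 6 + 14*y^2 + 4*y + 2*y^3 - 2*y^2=2*y^3 + 12*y^2 - 38*y - 48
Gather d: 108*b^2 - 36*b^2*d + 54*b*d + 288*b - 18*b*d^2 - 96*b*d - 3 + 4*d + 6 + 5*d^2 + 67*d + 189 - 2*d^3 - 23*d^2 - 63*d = 108*b^2 + 288*b - 2*d^3 + d^2*(-18*b - 18) + d*(-36*b^2 - 42*b + 8) + 192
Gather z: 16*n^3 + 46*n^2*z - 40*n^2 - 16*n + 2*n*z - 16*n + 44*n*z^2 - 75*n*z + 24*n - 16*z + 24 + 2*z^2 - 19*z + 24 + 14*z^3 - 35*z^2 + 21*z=16*n^3 - 40*n^2 - 8*n + 14*z^3 + z^2*(44*n - 33) + z*(46*n^2 - 73*n - 14) + 48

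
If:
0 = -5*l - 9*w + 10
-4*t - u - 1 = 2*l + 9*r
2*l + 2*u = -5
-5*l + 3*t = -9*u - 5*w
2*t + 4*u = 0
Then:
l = -35/194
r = -1637/873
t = 450/97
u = -225/97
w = 235/194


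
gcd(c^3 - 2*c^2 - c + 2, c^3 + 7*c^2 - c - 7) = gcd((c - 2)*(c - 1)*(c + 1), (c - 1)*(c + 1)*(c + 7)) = c^2 - 1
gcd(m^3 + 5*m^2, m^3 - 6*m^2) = m^2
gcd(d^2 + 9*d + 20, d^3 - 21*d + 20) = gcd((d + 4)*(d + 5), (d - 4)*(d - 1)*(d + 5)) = d + 5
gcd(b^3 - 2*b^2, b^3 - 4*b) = b^2 - 2*b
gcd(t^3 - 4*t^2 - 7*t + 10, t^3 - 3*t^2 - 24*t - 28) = t + 2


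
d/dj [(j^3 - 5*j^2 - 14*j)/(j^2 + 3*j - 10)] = (j^4 + 6*j^3 - 31*j^2 + 100*j + 140)/(j^4 + 6*j^3 - 11*j^2 - 60*j + 100)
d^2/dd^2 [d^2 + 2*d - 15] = 2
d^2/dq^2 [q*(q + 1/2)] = 2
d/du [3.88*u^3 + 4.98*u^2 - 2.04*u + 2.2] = 11.64*u^2 + 9.96*u - 2.04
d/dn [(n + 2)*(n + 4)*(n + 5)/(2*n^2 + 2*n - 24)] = (n^2 - 6*n - 31)/(2*(n^2 - 6*n + 9))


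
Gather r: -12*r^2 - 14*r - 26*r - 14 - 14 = -12*r^2 - 40*r - 28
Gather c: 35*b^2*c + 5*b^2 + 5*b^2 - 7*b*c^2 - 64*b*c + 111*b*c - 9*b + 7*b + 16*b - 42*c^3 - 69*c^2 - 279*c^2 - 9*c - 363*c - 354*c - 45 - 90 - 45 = 10*b^2 + 14*b - 42*c^3 + c^2*(-7*b - 348) + c*(35*b^2 + 47*b - 726) - 180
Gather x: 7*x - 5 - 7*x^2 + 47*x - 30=-7*x^2 + 54*x - 35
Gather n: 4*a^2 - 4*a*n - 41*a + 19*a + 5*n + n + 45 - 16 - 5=4*a^2 - 22*a + n*(6 - 4*a) + 24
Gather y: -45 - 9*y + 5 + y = -8*y - 40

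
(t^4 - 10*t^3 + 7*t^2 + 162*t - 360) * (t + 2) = t^5 - 8*t^4 - 13*t^3 + 176*t^2 - 36*t - 720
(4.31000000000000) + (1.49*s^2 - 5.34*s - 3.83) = 1.49*s^2 - 5.34*s + 0.48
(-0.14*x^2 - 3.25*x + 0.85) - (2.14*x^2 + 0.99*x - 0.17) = -2.28*x^2 - 4.24*x + 1.02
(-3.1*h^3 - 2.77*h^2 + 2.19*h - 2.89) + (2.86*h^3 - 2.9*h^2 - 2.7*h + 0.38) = -0.24*h^3 - 5.67*h^2 - 0.51*h - 2.51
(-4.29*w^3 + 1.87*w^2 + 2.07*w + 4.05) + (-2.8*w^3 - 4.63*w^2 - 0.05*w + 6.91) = -7.09*w^3 - 2.76*w^2 + 2.02*w + 10.96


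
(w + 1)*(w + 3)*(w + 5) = w^3 + 9*w^2 + 23*w + 15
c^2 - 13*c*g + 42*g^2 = (c - 7*g)*(c - 6*g)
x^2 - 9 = (x - 3)*(x + 3)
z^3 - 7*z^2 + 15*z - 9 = (z - 3)^2*(z - 1)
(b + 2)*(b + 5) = b^2 + 7*b + 10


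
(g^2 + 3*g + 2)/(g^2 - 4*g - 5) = (g + 2)/(g - 5)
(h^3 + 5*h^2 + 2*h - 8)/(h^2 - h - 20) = (h^2 + h - 2)/(h - 5)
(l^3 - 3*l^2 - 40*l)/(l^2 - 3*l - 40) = l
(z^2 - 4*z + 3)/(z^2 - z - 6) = (z - 1)/(z + 2)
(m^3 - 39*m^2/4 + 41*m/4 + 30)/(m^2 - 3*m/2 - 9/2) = (4*m^2 - 27*m - 40)/(2*(2*m + 3))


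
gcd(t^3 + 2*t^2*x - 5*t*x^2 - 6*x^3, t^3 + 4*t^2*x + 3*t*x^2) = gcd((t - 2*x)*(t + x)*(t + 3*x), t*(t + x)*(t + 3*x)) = t^2 + 4*t*x + 3*x^2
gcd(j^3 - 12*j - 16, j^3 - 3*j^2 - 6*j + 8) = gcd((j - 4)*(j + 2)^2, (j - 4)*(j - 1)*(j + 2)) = j^2 - 2*j - 8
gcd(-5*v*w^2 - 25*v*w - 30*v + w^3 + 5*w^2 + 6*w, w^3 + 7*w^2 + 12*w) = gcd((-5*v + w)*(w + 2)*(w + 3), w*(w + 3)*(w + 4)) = w + 3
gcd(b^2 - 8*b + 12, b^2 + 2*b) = 1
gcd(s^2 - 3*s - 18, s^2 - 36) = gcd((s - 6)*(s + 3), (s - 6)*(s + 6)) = s - 6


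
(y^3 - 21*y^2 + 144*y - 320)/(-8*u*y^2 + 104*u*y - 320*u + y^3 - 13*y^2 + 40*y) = (y - 8)/(-8*u + y)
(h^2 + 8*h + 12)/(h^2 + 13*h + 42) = (h + 2)/(h + 7)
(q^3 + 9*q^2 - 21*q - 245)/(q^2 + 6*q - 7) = (q^2 + 2*q - 35)/(q - 1)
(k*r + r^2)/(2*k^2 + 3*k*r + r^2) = r/(2*k + r)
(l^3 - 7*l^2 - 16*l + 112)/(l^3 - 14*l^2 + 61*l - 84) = (l + 4)/(l - 3)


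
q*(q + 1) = q^2 + q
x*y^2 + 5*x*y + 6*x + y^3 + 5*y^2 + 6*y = (x + y)*(y + 2)*(y + 3)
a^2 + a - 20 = (a - 4)*(a + 5)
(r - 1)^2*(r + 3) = r^3 + r^2 - 5*r + 3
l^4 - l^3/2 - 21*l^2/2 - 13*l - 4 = (l - 4)*(l + 1/2)*(l + 1)*(l + 2)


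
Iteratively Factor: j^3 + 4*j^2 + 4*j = (j)*(j^2 + 4*j + 4) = j*(j + 2)*(j + 2)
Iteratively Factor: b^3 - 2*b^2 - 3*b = (b - 3)*(b^2 + b) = (b - 3)*(b + 1)*(b)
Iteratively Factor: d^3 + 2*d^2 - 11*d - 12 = (d + 1)*(d^2 + d - 12) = (d - 3)*(d + 1)*(d + 4)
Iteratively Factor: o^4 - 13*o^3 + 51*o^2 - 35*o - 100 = (o + 1)*(o^3 - 14*o^2 + 65*o - 100) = (o - 5)*(o + 1)*(o^2 - 9*o + 20) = (o - 5)*(o - 4)*(o + 1)*(o - 5)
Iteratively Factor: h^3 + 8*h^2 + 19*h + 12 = (h + 4)*(h^2 + 4*h + 3) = (h + 3)*(h + 4)*(h + 1)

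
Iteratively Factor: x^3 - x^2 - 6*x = (x - 3)*(x^2 + 2*x) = (x - 3)*(x + 2)*(x)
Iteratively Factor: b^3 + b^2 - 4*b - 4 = (b + 2)*(b^2 - b - 2) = (b + 1)*(b + 2)*(b - 2)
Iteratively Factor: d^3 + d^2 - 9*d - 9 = (d + 1)*(d^2 - 9) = (d + 1)*(d + 3)*(d - 3)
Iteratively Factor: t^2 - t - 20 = (t - 5)*(t + 4)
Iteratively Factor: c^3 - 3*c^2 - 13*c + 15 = (c - 5)*(c^2 + 2*c - 3) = (c - 5)*(c - 1)*(c + 3)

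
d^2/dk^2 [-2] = 0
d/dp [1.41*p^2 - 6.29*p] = 2.82*p - 6.29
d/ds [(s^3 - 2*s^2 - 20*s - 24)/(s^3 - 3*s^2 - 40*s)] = (-s^4 - 40*s^3 + 92*s^2 - 144*s - 960)/(s^2*(s^4 - 6*s^3 - 71*s^2 + 240*s + 1600))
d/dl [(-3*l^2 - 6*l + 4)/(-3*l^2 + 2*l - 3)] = 2*(-12*l^2 + 21*l + 5)/(9*l^4 - 12*l^3 + 22*l^2 - 12*l + 9)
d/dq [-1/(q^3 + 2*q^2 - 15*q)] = (3*q^2 + 4*q - 15)/(q^2*(q^2 + 2*q - 15)^2)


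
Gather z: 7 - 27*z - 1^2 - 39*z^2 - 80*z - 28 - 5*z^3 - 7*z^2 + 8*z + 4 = -5*z^3 - 46*z^2 - 99*z - 18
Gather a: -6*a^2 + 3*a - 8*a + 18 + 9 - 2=-6*a^2 - 5*a + 25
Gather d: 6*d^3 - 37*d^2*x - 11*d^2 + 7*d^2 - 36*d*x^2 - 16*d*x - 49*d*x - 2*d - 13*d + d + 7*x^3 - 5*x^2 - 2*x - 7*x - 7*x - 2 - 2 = 6*d^3 + d^2*(-37*x - 4) + d*(-36*x^2 - 65*x - 14) + 7*x^3 - 5*x^2 - 16*x - 4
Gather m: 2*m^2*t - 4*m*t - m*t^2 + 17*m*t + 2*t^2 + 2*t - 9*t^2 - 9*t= 2*m^2*t + m*(-t^2 + 13*t) - 7*t^2 - 7*t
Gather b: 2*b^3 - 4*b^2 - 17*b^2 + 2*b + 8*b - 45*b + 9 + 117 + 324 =2*b^3 - 21*b^2 - 35*b + 450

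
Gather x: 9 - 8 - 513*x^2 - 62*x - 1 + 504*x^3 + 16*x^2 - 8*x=504*x^3 - 497*x^2 - 70*x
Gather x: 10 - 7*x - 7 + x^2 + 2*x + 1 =x^2 - 5*x + 4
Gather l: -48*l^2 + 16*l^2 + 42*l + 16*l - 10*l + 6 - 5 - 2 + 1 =-32*l^2 + 48*l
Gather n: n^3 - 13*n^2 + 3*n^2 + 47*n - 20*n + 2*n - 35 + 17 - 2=n^3 - 10*n^2 + 29*n - 20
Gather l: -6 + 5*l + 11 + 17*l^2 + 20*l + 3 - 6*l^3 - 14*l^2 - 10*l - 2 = -6*l^3 + 3*l^2 + 15*l + 6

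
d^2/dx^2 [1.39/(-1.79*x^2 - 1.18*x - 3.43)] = (8.907398*x^2 + 5.871916*x - 1.39*(3.58*x + 1.18)*(7.16*x + 2.36) + 17.068366)/(1.79*x^2 + 1.18*x + 3.43)^3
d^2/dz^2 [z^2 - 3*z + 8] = 2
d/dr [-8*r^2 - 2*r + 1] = -16*r - 2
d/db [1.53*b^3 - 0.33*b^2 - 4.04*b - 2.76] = 4.59*b^2 - 0.66*b - 4.04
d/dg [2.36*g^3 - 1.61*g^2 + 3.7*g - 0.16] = 7.08*g^2 - 3.22*g + 3.7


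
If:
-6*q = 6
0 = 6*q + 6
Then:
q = -1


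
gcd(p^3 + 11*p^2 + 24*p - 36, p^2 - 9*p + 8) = p - 1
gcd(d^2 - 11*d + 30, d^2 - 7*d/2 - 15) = d - 6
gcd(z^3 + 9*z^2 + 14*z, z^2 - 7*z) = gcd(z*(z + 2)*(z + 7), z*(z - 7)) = z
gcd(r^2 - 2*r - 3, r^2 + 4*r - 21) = r - 3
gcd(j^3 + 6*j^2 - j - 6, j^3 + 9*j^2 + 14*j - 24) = j^2 + 5*j - 6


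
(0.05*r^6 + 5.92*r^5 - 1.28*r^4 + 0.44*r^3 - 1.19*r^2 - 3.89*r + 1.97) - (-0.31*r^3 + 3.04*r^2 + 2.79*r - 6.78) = 0.05*r^6 + 5.92*r^5 - 1.28*r^4 + 0.75*r^3 - 4.23*r^2 - 6.68*r + 8.75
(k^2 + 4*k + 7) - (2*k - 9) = k^2 + 2*k + 16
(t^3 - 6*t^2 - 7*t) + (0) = t^3 - 6*t^2 - 7*t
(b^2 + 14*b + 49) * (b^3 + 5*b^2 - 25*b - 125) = b^5 + 19*b^4 + 94*b^3 - 230*b^2 - 2975*b - 6125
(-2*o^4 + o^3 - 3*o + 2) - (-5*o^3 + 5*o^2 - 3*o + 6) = -2*o^4 + 6*o^3 - 5*o^2 - 4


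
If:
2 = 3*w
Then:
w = 2/3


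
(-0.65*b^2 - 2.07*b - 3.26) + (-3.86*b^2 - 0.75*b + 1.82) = -4.51*b^2 - 2.82*b - 1.44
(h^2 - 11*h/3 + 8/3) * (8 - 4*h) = -4*h^3 + 68*h^2/3 - 40*h + 64/3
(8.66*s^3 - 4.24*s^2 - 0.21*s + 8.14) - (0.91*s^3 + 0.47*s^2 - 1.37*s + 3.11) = 7.75*s^3 - 4.71*s^2 + 1.16*s + 5.03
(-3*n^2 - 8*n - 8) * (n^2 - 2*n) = -3*n^4 - 2*n^3 + 8*n^2 + 16*n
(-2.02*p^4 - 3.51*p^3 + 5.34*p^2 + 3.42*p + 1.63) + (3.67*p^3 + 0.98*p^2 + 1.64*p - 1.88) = -2.02*p^4 + 0.16*p^3 + 6.32*p^2 + 5.06*p - 0.25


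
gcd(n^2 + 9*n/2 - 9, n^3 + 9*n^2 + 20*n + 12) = n + 6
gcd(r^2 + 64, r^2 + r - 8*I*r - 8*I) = r - 8*I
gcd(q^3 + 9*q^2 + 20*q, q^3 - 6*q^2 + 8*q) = q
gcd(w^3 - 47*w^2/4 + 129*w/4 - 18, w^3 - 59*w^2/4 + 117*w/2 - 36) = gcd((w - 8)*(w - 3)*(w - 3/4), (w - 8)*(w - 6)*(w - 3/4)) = w^2 - 35*w/4 + 6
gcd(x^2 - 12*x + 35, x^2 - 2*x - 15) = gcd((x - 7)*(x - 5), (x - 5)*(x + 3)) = x - 5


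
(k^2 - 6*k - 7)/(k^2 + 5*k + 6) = (k^2 - 6*k - 7)/(k^2 + 5*k + 6)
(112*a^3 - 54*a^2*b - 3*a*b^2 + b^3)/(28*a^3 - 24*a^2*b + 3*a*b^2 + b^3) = (8*a - b)/(2*a - b)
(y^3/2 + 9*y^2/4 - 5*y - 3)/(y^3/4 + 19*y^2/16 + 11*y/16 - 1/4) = 4*(2*y^3 + 9*y^2 - 20*y - 12)/(4*y^3 + 19*y^2 + 11*y - 4)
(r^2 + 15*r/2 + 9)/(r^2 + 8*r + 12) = (r + 3/2)/(r + 2)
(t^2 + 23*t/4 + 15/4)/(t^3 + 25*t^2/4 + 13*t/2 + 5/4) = (4*t + 3)/(4*t^2 + 5*t + 1)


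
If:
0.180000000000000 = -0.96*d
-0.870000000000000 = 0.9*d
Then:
No Solution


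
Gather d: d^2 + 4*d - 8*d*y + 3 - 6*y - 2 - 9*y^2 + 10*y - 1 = d^2 + d*(4 - 8*y) - 9*y^2 + 4*y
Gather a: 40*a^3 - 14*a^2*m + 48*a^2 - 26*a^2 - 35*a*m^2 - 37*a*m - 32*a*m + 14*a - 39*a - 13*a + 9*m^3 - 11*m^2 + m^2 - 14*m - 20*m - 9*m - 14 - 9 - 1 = 40*a^3 + a^2*(22 - 14*m) + a*(-35*m^2 - 69*m - 38) + 9*m^3 - 10*m^2 - 43*m - 24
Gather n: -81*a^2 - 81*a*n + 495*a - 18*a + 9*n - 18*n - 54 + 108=-81*a^2 + 477*a + n*(-81*a - 9) + 54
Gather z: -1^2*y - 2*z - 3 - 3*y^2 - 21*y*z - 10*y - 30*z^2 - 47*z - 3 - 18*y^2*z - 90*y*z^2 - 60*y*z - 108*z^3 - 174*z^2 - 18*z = -3*y^2 - 11*y - 108*z^3 + z^2*(-90*y - 204) + z*(-18*y^2 - 81*y - 67) - 6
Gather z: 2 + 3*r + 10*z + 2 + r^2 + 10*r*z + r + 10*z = r^2 + 4*r + z*(10*r + 20) + 4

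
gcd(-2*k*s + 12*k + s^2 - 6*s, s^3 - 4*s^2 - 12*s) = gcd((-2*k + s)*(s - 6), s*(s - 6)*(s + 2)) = s - 6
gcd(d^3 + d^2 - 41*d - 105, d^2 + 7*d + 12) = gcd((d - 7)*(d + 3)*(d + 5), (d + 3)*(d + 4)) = d + 3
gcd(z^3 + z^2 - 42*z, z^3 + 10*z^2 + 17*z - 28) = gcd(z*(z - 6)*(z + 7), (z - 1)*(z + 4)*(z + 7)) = z + 7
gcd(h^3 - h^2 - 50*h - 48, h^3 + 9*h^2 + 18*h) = h + 6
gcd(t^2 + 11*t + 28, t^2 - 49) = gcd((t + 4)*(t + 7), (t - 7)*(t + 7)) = t + 7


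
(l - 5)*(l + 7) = l^2 + 2*l - 35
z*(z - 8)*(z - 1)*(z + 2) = z^4 - 7*z^3 - 10*z^2 + 16*z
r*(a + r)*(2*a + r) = 2*a^2*r + 3*a*r^2 + r^3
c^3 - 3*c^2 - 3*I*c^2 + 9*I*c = c*(c - 3)*(c - 3*I)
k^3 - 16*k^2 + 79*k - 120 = (k - 8)*(k - 5)*(k - 3)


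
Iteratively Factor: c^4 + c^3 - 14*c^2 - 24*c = (c + 3)*(c^3 - 2*c^2 - 8*c) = c*(c + 3)*(c^2 - 2*c - 8) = c*(c + 2)*(c + 3)*(c - 4)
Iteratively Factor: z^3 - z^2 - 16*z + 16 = (z - 1)*(z^2 - 16) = (z - 1)*(z + 4)*(z - 4)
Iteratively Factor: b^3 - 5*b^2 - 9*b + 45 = (b - 5)*(b^2 - 9) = (b - 5)*(b - 3)*(b + 3)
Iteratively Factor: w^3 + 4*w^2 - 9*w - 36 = (w - 3)*(w^2 + 7*w + 12) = (w - 3)*(w + 4)*(w + 3)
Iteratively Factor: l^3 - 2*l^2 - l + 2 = (l - 1)*(l^2 - l - 2) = (l - 2)*(l - 1)*(l + 1)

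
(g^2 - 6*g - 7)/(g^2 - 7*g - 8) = (g - 7)/(g - 8)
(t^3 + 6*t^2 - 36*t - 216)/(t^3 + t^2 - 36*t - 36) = (t + 6)/(t + 1)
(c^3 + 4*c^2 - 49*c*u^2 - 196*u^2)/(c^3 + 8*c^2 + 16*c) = (c^2 - 49*u^2)/(c*(c + 4))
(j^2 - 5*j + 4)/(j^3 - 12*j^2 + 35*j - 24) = (j - 4)/(j^2 - 11*j + 24)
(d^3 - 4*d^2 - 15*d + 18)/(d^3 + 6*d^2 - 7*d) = (d^2 - 3*d - 18)/(d*(d + 7))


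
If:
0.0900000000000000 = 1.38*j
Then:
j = 0.07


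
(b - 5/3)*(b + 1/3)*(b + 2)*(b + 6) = b^4 + 20*b^3/3 + 7*b^2/9 - 184*b/9 - 20/3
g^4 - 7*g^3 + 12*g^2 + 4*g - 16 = (g - 4)*(g - 2)^2*(g + 1)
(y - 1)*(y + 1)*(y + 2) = y^3 + 2*y^2 - y - 2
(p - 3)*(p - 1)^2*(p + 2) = p^4 - 3*p^3 - 3*p^2 + 11*p - 6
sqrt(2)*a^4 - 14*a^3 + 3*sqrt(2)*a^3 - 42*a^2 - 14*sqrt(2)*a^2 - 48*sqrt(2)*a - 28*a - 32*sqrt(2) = (a + 2)*(a - 8*sqrt(2))*(a + sqrt(2))*(sqrt(2)*a + sqrt(2))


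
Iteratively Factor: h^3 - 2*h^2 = (h)*(h^2 - 2*h) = h*(h - 2)*(h)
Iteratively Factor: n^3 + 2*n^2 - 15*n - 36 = (n + 3)*(n^2 - n - 12) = (n - 4)*(n + 3)*(n + 3)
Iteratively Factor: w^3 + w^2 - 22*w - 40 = (w - 5)*(w^2 + 6*w + 8) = (w - 5)*(w + 4)*(w + 2)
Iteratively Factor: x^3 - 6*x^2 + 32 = (x - 4)*(x^2 - 2*x - 8) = (x - 4)^2*(x + 2)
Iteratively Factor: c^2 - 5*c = (c - 5)*(c)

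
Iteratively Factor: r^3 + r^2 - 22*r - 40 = (r + 4)*(r^2 - 3*r - 10) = (r + 2)*(r + 4)*(r - 5)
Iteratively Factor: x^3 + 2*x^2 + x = (x + 1)*(x^2 + x) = (x + 1)^2*(x)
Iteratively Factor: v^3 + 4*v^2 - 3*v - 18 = (v - 2)*(v^2 + 6*v + 9) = (v - 2)*(v + 3)*(v + 3)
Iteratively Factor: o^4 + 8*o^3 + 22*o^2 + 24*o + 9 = (o + 3)*(o^3 + 5*o^2 + 7*o + 3) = (o + 1)*(o + 3)*(o^2 + 4*o + 3) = (o + 1)^2*(o + 3)*(o + 3)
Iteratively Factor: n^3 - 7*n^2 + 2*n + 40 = (n - 4)*(n^2 - 3*n - 10) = (n - 4)*(n + 2)*(n - 5)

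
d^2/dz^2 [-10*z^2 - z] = -20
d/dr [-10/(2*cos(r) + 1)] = -20*sin(r)/(2*cos(r) + 1)^2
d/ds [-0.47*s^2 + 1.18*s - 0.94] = 1.18 - 0.94*s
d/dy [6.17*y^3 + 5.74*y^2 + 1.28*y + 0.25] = 18.51*y^2 + 11.48*y + 1.28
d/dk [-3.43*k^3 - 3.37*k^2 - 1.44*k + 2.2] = -10.29*k^2 - 6.74*k - 1.44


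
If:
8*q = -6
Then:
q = -3/4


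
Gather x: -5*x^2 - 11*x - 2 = -5*x^2 - 11*x - 2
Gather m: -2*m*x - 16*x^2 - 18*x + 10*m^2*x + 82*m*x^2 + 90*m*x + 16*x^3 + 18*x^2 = 10*m^2*x + m*(82*x^2 + 88*x) + 16*x^3 + 2*x^2 - 18*x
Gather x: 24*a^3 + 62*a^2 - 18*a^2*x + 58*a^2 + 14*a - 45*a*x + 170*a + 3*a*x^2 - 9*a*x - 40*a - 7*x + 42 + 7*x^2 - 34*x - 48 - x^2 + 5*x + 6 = 24*a^3 + 120*a^2 + 144*a + x^2*(3*a + 6) + x*(-18*a^2 - 54*a - 36)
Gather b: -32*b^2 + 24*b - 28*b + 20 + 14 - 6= -32*b^2 - 4*b + 28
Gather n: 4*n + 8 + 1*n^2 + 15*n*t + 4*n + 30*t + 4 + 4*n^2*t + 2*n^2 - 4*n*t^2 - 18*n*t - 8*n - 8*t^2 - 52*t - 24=n^2*(4*t + 3) + n*(-4*t^2 - 3*t) - 8*t^2 - 22*t - 12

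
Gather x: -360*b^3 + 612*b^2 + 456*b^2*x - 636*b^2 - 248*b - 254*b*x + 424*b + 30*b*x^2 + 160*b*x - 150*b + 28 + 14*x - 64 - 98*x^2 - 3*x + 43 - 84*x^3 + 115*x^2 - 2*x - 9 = -360*b^3 - 24*b^2 + 26*b - 84*x^3 + x^2*(30*b + 17) + x*(456*b^2 - 94*b + 9) - 2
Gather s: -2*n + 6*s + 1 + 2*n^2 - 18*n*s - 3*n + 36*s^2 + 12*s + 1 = 2*n^2 - 5*n + 36*s^2 + s*(18 - 18*n) + 2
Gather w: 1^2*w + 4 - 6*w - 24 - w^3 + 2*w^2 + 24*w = -w^3 + 2*w^2 + 19*w - 20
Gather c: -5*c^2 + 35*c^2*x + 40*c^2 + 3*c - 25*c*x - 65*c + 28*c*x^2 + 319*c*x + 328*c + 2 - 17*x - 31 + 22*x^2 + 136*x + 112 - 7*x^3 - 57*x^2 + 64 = c^2*(35*x + 35) + c*(28*x^2 + 294*x + 266) - 7*x^3 - 35*x^2 + 119*x + 147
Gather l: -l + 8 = 8 - l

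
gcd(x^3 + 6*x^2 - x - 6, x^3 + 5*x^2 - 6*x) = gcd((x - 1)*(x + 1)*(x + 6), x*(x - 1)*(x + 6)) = x^2 + 5*x - 6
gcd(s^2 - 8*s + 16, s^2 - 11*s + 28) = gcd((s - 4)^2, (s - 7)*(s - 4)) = s - 4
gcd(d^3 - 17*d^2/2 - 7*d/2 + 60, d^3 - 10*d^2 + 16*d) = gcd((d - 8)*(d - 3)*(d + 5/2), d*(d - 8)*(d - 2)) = d - 8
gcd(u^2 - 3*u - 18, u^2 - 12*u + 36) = u - 6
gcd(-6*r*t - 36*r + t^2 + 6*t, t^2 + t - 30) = t + 6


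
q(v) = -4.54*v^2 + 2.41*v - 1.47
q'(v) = 2.41 - 9.08*v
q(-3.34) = -60.17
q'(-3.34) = 32.74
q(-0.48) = -3.67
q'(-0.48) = 6.77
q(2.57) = -25.26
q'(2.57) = -20.93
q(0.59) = -1.63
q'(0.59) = -2.95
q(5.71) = -135.73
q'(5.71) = -49.44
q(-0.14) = -1.90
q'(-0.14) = 3.68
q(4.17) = -70.37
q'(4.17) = -35.45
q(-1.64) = -17.63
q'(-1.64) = 17.30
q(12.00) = -626.31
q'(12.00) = -106.55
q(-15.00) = -1059.12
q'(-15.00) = 138.61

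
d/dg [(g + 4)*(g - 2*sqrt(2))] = 2*g - 2*sqrt(2) + 4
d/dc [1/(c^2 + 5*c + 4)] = (-2*c - 5)/(c^2 + 5*c + 4)^2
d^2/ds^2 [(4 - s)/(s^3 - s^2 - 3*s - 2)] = 2*((s - 4)*(-3*s^2 + 2*s + 3)^2 + (3*s^2 - 2*s + (s - 4)*(3*s - 1) - 3)*(-s^3 + s^2 + 3*s + 2))/(-s^3 + s^2 + 3*s + 2)^3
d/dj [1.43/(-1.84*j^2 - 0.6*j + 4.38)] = (5.2624*j + 0.858)/(1.84*j^2 + 0.6*j - 4.38)^2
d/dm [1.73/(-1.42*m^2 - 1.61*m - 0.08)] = (4.9132*m + 2.7853)/(1.42*m^2 + 1.61*m + 0.08)^2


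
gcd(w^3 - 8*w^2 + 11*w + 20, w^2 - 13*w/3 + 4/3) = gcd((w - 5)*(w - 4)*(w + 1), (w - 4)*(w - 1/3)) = w - 4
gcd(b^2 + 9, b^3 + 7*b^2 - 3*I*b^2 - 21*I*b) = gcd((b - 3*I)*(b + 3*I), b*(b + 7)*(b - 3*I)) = b - 3*I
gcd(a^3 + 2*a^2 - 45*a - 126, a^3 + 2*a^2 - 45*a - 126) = a^3 + 2*a^2 - 45*a - 126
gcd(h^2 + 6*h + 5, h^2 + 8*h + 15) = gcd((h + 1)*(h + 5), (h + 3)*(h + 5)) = h + 5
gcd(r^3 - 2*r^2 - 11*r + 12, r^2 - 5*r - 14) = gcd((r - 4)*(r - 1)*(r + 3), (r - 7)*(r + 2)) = 1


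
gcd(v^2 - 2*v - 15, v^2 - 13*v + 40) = v - 5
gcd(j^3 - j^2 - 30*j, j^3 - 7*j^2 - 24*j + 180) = j^2 - j - 30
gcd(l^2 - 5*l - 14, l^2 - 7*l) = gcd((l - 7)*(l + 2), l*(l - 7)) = l - 7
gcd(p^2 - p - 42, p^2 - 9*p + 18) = 1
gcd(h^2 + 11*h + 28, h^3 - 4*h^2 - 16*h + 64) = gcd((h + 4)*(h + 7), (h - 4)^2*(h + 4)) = h + 4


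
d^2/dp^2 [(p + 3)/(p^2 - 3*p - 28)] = 2*(-3*p*(-p^2 + 3*p + 28) - (p + 3)*(2*p - 3)^2)/(-p^2 + 3*p + 28)^3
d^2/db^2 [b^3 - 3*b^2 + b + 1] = 6*b - 6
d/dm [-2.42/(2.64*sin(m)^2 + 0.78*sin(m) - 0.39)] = (12.7776*sin(m) + 1.8876)*cos(m)/(2.64*sin(m)^2 + 0.78*sin(m) - 0.39)^2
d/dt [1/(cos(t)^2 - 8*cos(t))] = 2*(cos(t) - 4)*sin(t)/((cos(t) - 8)^2*cos(t)^2)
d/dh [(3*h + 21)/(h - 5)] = -36/(h - 5)^2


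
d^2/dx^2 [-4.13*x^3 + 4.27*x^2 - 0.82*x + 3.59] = 8.54 - 24.78*x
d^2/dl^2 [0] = 0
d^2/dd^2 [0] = 0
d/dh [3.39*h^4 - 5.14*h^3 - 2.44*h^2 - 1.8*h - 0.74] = 13.56*h^3 - 15.42*h^2 - 4.88*h - 1.8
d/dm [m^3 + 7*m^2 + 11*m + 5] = 3*m^2 + 14*m + 11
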